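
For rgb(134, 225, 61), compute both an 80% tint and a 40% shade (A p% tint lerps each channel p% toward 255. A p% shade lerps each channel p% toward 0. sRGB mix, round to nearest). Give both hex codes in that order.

80% tint:
  R: 134 + 0.8×(255−134) = 134 + 96.8 = 230.8 → 231
  G: 225 + 0.8×(255−225) = 225 + 24 = 249 → 249
  B: 61 + 0.8×(255−61) = 61 + 155.2 = 216.2 → 216
  → #E7F9D8
40% shade:
  R: 134 − 53.6 = 80.4 → 80
  G: 225 + 0.4×(0−225) = 225 − 90 = 135 → 135
  B: 61 − 24.4 = 36.6 → 37
  → #508725

#E7F9D8, #508725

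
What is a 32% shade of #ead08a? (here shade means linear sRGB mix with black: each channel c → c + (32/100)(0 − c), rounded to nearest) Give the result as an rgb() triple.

rgb(159, 141, 94)

#ead08a is rgb(234, 208, 138).
Per channel, c → c + 0.32(0 − c):
  R: 234 + 0.32×(0−234) = 234 − 74.88 = 159.12 → 159
  G: 208 − 66.56 = 141.44 → 141
  B: 138 + 0.32×(0−138) = 138 − 44.16 = 93.84 → 94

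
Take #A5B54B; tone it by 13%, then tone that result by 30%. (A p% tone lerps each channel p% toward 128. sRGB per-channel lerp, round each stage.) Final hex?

#96A060

#A5B54B is rgb(165, 181, 75).
Lerp each channel 13% toward 128:
  R: 165 + 0.13×(128−165) = 165 − 4.81 = 160.19 → 160
  G: 181 + 0.13×(128−181) = 181 − 6.89 = 174.11 → 174
  B: 75 + 0.13×(128−75) = 75 + 6.89 = 81.89 → 82
After the tone: rgb(160, 174, 82) = #A0AE52.
Lerp each channel 30% toward 128:
  R: 160 + 0.3×(128−160) = 160 − 9.6 = 150.4 → 150
  G: 174 − 13.8 = 160.2 → 160
  B: 82 + 0.3×(128−82) = 82 + 13.8 = 95.8 → 96
rgb(150, 160, 96) = #96A060.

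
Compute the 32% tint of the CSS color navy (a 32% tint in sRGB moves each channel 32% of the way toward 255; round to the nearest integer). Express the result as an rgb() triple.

CSS navy is rgb(0, 0, 128).
Lerp each channel 32% toward 255:
  R: 0 + 81.6 = 81.6 → 82
  G: 0 + 0.32×(255−0) = 0 + 81.6 = 81.6 → 82
  B: 128 + 0.32×(255−128) = 128 + 40.64 = 168.64 → 169

rgb(82, 82, 169)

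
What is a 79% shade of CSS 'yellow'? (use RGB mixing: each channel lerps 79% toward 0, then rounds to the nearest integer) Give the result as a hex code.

#363600

CSS yellow is rgb(255, 255, 0).
A 79% shade moves each channel 79% toward 0:
  R: 255 + 0.79×(0−255) = 255 − 201.45 = 53.55 → 54
  G: 255 + 0.79×(0−255) = 255 − 201.45 = 53.55 → 54
  B: 0 + 0.79×(0−0) = 0 + 0 = 0 → 0
rgb(54, 54, 0) = #363600.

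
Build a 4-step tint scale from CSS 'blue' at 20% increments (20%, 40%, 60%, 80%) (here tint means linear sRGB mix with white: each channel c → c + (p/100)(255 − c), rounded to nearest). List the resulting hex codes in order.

#3333ff, #6666ff, #9999ff, #ccccff

CSS blue is rgb(0, 0, 255).
20%: (0 + 51 = 51→51, 0 + 51 = 51→51, 255→255) → #3333ff
40%: (0 + 102 = 102→102, 0 + 102 = 102→102, 255→255) → #6666ff
60%: (0 + 153 = 153→153, 0 + 153 = 153→153, 255→255) → #9999ff
80%: (0 + 204 = 204→204, 0 + 204 = 204→204, 255→255) → #ccccff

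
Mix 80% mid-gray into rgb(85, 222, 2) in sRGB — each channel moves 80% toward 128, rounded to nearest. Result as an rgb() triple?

Lerp each channel 80% toward 128:
  R: 85 + 0.8×(128−85) = 85 + 34.4 = 119.4 → 119
  G: 222 + 0.8×(128−222) = 222 − 75.2 = 146.8 → 147
  B: 2 + 100.8 = 102.8 → 103

rgb(119, 147, 103)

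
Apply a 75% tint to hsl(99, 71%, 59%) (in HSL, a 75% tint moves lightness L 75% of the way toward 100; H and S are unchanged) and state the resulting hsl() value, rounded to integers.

L moves 75% from 59 toward 100: 59 + 30.75 = 89.75 → 90.
H and S are unchanged.

hsl(99, 71%, 90%)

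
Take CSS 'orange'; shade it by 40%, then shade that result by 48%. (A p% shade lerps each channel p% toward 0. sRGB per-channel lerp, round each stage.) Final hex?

#503300

CSS orange is rgb(255, 165, 0).
A 40% shade moves each channel 40% toward 0:
  R: 255 + 0.4×(0−255) = 255 − 102 = 153 → 153
  G: 165 − 66 = 99 → 99
  B: 0 + 0.4×(0−0) = 0 + 0 = 0 → 0
After the shade: rgb(153, 99, 0) = #996300.
A 48% shade moves each channel 48% toward 0:
  R: 153 − 73.44 = 79.56 → 80
  G: 99 + 0.48×(0−99) = 99 − 47.52 = 51.48 → 51
  B: 0 + 0.48×(0−0) = 0 + 0 = 0 → 0
rgb(80, 51, 0) = #503300.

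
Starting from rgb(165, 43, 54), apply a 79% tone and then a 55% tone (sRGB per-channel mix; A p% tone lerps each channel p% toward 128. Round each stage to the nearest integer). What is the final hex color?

#847879

Lerp each channel 79% toward 128:
  R: 165 + 0.79×(128−165) = 165 − 29.23 = 135.77 → 136
  G: 43 + 0.79×(128−43) = 43 + 67.15 = 110.15 → 110
  B: 54 + 58.46 = 112.46 → 112
After the tone: rgb(136, 110, 112) = #886E70.
Per channel, c → c + 0.55(128 − c):
  R: 136 + 0.55×(128−136) = 136 − 4.4 = 131.6 → 132
  G: 110 + 0.55×(128−110) = 110 + 9.9 = 119.9 → 120
  B: 112 + 8.8 = 120.8 → 121
rgb(132, 120, 121) = #847879.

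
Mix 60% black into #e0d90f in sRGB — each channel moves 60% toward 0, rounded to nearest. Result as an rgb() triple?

rgb(90, 87, 6)

#e0d90f is rgb(224, 217, 15).
Per channel, c → c + 0.6(0 − c):
  R: 224 − 134.4 = 89.6 → 90
  G: 217 + 0.6×(0−217) = 217 − 130.2 = 86.8 → 87
  B: 15 + 0.6×(0−15) = 15 − 9 = 6 → 6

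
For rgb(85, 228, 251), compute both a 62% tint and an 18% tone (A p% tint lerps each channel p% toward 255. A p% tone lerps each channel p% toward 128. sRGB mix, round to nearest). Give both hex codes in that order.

#bef5fd, #5dd2e5

62% tint:
  R: 85 + 0.62×(255−85) = 85 + 105.4 = 190.4 → 190
  G: 228 + 0.62×(255−228) = 228 + 16.74 = 244.74 → 245
  B: 251 + 2.48 = 253.48 → 253
  → #bef5fd
18% tone:
  R: 85 + 0.18×(128−85) = 85 + 7.74 = 92.74 → 93
  G: 228 − 18 = 210 → 210
  B: 251 − 22.14 = 228.86 → 229
  → #5dd2e5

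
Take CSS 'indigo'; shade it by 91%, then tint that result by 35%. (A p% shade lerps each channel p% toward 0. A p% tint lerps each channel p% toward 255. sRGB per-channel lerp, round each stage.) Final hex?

CSS indigo is rgb(75, 0, 130).
Per channel, c → c + 0.91(0 − c):
  R: 75 + 0.91×(0−75) = 75 − 68.25 = 6.75 → 7
  G: 0 + 0 = 0 → 0
  B: 130 + 0.91×(0−130) = 130 − 118.3 = 11.7 → 12
After the shade: rgb(7, 0, 12) = #07000c.
A 35% tint moves each channel 35% toward 255:
  R: 7 + 86.8 = 93.8 → 94
  G: 0 + 0.35×(255−0) = 0 + 89.25 = 89.25 → 89
  B: 12 + 0.35×(255−12) = 12 + 85.05 = 97.05 → 97
rgb(94, 89, 97) = #5e5961.

#5e5961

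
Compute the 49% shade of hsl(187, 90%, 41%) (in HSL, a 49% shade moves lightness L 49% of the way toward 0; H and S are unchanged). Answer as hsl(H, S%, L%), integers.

hsl(187, 90%, 21%)

L moves 49% from 41 toward 0: 41 − 20.09 = 20.91 → 21.
H and S are unchanged.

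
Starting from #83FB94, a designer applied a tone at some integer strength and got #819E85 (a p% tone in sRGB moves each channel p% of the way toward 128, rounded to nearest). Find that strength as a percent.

#83FB94 is rgb(131, 251, 148); #819E85 is rgb(129, 158, 133).
On the G channel (widest range): 158 ≈ 251 + (p/100)(128 − 251), so p ≈ 100×(158 − 251)/(128 − 251) = -9300/-123 = 75.61.
p = 76 reproduces all three channels after rounding.

76%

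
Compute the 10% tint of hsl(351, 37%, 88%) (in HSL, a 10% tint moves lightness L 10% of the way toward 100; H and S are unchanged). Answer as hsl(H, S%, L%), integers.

L moves 10% from 88 toward 100: 88 + 1.2 = 89.2 → 89.
H and S are unchanged.

hsl(351, 37%, 89%)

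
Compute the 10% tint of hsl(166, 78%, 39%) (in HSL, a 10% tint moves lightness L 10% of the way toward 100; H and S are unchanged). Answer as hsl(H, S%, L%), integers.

hsl(166, 78%, 45%)

L moves 10% from 39 toward 100: 39 + 6.1 = 45.1 → 45.
H and S are unchanged.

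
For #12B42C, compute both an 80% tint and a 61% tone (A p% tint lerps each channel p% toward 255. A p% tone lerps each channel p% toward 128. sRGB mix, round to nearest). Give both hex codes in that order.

#12B42C is rgb(18, 180, 44).
80% tint:
  R: 18 + 189.6 = 207.6 → 208
  G: 180 + 60 = 240 → 240
  B: 44 + 0.8×(255−44) = 44 + 168.8 = 212.8 → 213
  → #D0F0D5
61% tone:
  R: 18 + 0.61×(128−18) = 18 + 67.1 = 85.1 → 85
  G: 180 − 31.72 = 148.28 → 148
  B: 44 + 51.24 = 95.24 → 95
  → #55945F

#D0F0D5, #55945F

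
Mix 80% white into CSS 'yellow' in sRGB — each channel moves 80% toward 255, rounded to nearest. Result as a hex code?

CSS yellow is rgb(255, 255, 0).
Lerp each channel 80% toward 255:
  R: 255 + 0.8×(255−255) = 255 + 0 = 255 → 255
  G: 255 + 0.8×(255−255) = 255 + 0 = 255 → 255
  B: 0 + 204 = 204 → 204
rgb(255, 255, 204) = #FFFFCC.

#FFFFCC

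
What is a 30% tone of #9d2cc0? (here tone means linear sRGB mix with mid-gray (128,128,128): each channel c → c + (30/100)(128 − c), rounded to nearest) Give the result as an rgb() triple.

rgb(148, 69, 173)

#9d2cc0 is rgb(157, 44, 192).
Per channel, c → c + 0.3(128 − c):
  R: 157 − 8.7 = 148.3 → 148
  G: 44 + 25.2 = 69.2 → 69
  B: 192 − 19.2 = 172.8 → 173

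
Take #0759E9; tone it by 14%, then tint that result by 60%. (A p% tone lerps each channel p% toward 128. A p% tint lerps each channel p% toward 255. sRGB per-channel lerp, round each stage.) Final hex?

#0759E9 is rgb(7, 89, 233).
Per channel, c → c + 0.14(128 − c):
  R: 7 + 0.14×(128−7) = 7 + 16.94 = 23.94 → 24
  G: 89 + 0.14×(128−89) = 89 + 5.46 = 94.46 → 94
  B: 233 − 14.7 = 218.3 → 218
After the tone: rgb(24, 94, 218) = #185EDA.
Lerp each channel 60% toward 255:
  R: 24 + 0.6×(255−24) = 24 + 138.6 = 162.6 → 163
  G: 94 + 0.6×(255−94) = 94 + 96.6 = 190.6 → 191
  B: 218 + 0.6×(255−218) = 218 + 22.2 = 240.2 → 240
rgb(163, 191, 240) = #A3BFF0.

#A3BFF0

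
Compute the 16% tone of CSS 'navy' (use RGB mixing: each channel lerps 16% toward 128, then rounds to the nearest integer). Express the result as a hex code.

#141480

CSS navy is rgb(0, 0, 128).
A 16% tone moves each channel 16% toward 128:
  R: 0 + 0.16×(128−0) = 0 + 20.48 = 20.48 → 20
  G: 0 + 0.16×(128−0) = 0 + 20.48 = 20.48 → 20
  B: 128 + 0 = 128 → 128
rgb(20, 20, 128) = #141480.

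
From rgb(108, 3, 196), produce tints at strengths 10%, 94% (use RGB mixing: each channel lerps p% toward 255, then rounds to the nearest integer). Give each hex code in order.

#7B1CCA, #F6F0FB

10%: (108 + 14.7 = 122.7→123, 3 + 25.2 = 28.2→28, 196 + 5.9 = 201.9→202) → #7B1CCA
94%: (108 + 138.18 = 246.18→246, 3 + 236.88 = 239.88→240, 196 + 55.46 = 251.46→251) → #F6F0FB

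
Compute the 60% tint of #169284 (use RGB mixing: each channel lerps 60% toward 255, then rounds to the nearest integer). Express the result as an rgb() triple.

#169284 is rgb(22, 146, 132).
Per channel, c → c + 0.6(255 − c):
  R: 22 + 0.6×(255−22) = 22 + 139.8 = 161.8 → 162
  G: 146 + 0.6×(255−146) = 146 + 65.4 = 211.4 → 211
  B: 132 + 0.6×(255−132) = 132 + 73.8 = 205.8 → 206

rgb(162, 211, 206)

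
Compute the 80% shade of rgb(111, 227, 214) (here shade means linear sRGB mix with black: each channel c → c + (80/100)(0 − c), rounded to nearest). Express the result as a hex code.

#162d2b

Per channel, c → c + 0.8(0 − c):
  R: 111 − 88.8 = 22.2 → 22
  G: 227 + 0.8×(0−227) = 227 − 181.6 = 45.4 → 45
  B: 214 + 0.8×(0−214) = 214 − 171.2 = 42.8 → 43
rgb(22, 45, 43) = #162d2b.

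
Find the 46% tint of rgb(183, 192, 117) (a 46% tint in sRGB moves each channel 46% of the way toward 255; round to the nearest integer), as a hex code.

#D8DDB4

A 46% tint moves each channel 46% toward 255:
  R: 183 + 33.12 = 216.12 → 216
  G: 192 + 0.46×(255−192) = 192 + 28.98 = 220.98 → 221
  B: 117 + 0.46×(255−117) = 117 + 63.48 = 180.48 → 180
rgb(216, 221, 180) = #D8DDB4.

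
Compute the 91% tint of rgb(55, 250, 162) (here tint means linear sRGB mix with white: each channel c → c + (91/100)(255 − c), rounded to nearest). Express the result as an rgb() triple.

rgb(237, 255, 247)

A 91% tint moves each channel 91% toward 255:
  R: 55 + 0.91×(255−55) = 55 + 182 = 237 → 237
  G: 250 + 4.55 = 254.55 → 255
  B: 162 + 84.63 = 246.63 → 247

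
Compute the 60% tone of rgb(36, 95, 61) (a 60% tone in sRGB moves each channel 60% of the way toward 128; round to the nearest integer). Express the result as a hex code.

#5B7365

A 60% tone moves each channel 60% toward 128:
  R: 36 + 55.2 = 91.2 → 91
  G: 95 + 0.6×(128−95) = 95 + 19.8 = 114.8 → 115
  B: 61 + 0.6×(128−61) = 61 + 40.2 = 101.2 → 101
rgb(91, 115, 101) = #5B7365.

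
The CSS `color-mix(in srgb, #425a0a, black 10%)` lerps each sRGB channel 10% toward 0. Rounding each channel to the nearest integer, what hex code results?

#425a0a is rgb(66, 90, 10).
A 10% shade moves each channel 10% toward 0:
  R: 66 − 6.6 = 59.4 → 59
  G: 90 + 0.1×(0−90) = 90 − 9 = 81 → 81
  B: 10 − 1 = 9 → 9
rgb(59, 81, 9) = #3b5109.

#3b5109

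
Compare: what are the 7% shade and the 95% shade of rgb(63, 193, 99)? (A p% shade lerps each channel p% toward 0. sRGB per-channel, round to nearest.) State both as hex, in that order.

#3BB35C, #030A05

7% shade:
  R: 63 − 4.41 = 58.59 → 59
  G: 193 + 0.07×(0−193) = 193 − 13.51 = 179.49 → 179
  B: 99 − 6.93 = 92.07 → 92
  → #3BB35C
95% shade:
  R: 63 − 59.85 = 3.15 → 3
  G: 193 − 183.35 = 9.65 → 10
  B: 99 + 0.95×(0−99) = 99 − 94.05 = 4.95 → 5
  → #030A05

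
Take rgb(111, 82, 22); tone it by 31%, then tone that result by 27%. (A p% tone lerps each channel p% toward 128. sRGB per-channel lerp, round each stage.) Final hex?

A 31% tone moves each channel 31% toward 128:
  R: 111 + 0.31×(128−111) = 111 + 5.27 = 116.27 → 116
  G: 82 + 14.26 = 96.26 → 96
  B: 22 + 0.31×(128−22) = 22 + 32.86 = 54.86 → 55
After the tone: rgb(116, 96, 55) = #746037.
Lerp each channel 27% toward 128:
  R: 116 + 3.24 = 119.24 → 119
  G: 96 + 0.27×(128−96) = 96 + 8.64 = 104.64 → 105
  B: 55 + 19.71 = 74.71 → 75
rgb(119, 105, 75) = #77694B.

#77694B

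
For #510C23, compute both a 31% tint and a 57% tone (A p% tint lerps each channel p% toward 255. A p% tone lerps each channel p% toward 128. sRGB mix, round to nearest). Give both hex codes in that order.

#510C23 is rgb(81, 12, 35).
31% tint:
  R: 81 + 53.94 = 134.94 → 135
  G: 12 + 0.31×(255−12) = 12 + 75.33 = 87.33 → 87
  B: 35 + 68.2 = 103.2 → 103
  → #875767
57% tone:
  R: 81 + 0.57×(128−81) = 81 + 26.79 = 107.79 → 108
  G: 12 + 66.12 = 78.12 → 78
  B: 35 + 0.57×(128−35) = 35 + 53.01 = 88.01 → 88
  → #6C4E58

#875767, #6C4E58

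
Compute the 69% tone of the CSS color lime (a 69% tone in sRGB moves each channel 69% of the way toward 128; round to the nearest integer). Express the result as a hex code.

#58A758

CSS lime is rgb(0, 255, 0).
Per channel, c → c + 0.69(128 − c):
  R: 0 + 0.69×(128−0) = 0 + 88.32 = 88.32 → 88
  G: 255 + 0.69×(128−255) = 255 − 87.63 = 167.37 → 167
  B: 0 + 0.69×(128−0) = 0 + 88.32 = 88.32 → 88
rgb(88, 167, 88) = #58A758.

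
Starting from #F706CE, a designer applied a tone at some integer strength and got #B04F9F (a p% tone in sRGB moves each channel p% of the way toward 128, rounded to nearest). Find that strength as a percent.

60%

#F706CE is rgb(247, 6, 206); #B04F9F is rgb(176, 79, 159).
On the G channel (widest range): 79 ≈ 6 + (p/100)(128 − 6), so p ≈ 100×(79 − 6)/(128 − 6) = 7300/122 = 59.84.
p = 60 reproduces all three channels after rounding.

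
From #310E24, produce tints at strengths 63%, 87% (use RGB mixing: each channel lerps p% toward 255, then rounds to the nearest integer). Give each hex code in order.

#B3A6AE, #E4E0E3

#310E24 is rgb(49, 14, 36).
63%: (49 + 129.78 = 178.78→179, 14 + 151.83 = 165.83→166, 36 + 137.97 = 173.97→174) → #B3A6AE
87%: (49 + 179.22 = 228.22→228, 14 + 209.67 = 223.67→224, 36 + 190.53 = 226.53→227) → #E4E0E3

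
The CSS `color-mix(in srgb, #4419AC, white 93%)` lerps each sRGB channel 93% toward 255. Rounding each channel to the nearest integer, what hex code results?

#4419AC is rgb(68, 25, 172).
A 93% tint moves each channel 93% toward 255:
  R: 68 + 0.93×(255−68) = 68 + 173.91 = 241.91 → 242
  G: 25 + 0.93×(255−25) = 25 + 213.9 = 238.9 → 239
  B: 172 + 0.93×(255−172) = 172 + 77.19 = 249.19 → 249
rgb(242, 239, 249) = #F2EFF9.

#F2EFF9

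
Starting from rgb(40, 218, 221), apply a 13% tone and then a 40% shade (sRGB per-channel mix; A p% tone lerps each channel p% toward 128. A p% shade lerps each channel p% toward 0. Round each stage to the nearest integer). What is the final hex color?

#1F7C7D

Per channel, c → c + 0.13(128 − c):
  R: 40 + 0.13×(128−40) = 40 + 11.44 = 51.44 → 51
  G: 218 − 11.7 = 206.3 → 206
  B: 221 + 0.13×(128−221) = 221 − 12.09 = 208.91 → 209
After the tone: rgb(51, 206, 209) = #33CED1.
Lerp each channel 40% toward 0:
  R: 51 − 20.4 = 30.6 → 31
  G: 206 − 82.4 = 123.6 → 124
  B: 209 + 0.4×(0−209) = 209 − 83.6 = 125.4 → 125
rgb(31, 124, 125) = #1F7C7D.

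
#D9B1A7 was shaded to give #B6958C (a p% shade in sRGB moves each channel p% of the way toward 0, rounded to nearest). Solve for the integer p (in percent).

16%

#D9B1A7 is rgb(217, 177, 167); #B6958C is rgb(182, 149, 140).
On the R channel (widest range): 182 ≈ 217 + (p/100)(0 − 217), so p ≈ 100×(182 − 217)/(0 − 217) = -3500/-217 = 16.13.
p = 16 reproduces all three channels after rounding.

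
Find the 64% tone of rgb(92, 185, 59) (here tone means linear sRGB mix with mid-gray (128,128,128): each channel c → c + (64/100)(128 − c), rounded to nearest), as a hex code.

#739567

Lerp each channel 64% toward 128:
  R: 92 + 23.04 = 115.04 → 115
  G: 185 + 0.64×(128−185) = 185 − 36.48 = 148.52 → 149
  B: 59 + 0.64×(128−59) = 59 + 44.16 = 103.16 → 103
rgb(115, 149, 103) = #739567.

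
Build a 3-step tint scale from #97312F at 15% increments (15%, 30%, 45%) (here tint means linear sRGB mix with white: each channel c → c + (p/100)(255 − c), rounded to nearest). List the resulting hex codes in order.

#A7504E, #B66F6D, #C68E8D

#97312F is rgb(151, 49, 47).
15%: (151 + 15.6 = 166.6→167, 49 + 30.9 = 79.9→80, 47 + 31.2 = 78.2→78) → #A7504E
30%: (151 + 31.2 = 182.2→182, 49 + 61.8 = 110.8→111, 47 + 62.4 = 109.4→109) → #B66F6D
45%: (151 + 46.8 = 197.8→198, 49 + 92.7 = 141.7→142, 47 + 93.6 = 140.6→141) → #C68E8D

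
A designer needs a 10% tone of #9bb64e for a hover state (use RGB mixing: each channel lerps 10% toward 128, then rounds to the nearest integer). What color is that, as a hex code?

#9bb64e is rgb(155, 182, 78).
Lerp each channel 10% toward 128:
  R: 155 + 0.1×(128−155) = 155 − 2.7 = 152.3 → 152
  G: 182 + 0.1×(128−182) = 182 − 5.4 = 176.6 → 177
  B: 78 + 5 = 83 → 83
rgb(152, 177, 83) = #98b153.

#98b153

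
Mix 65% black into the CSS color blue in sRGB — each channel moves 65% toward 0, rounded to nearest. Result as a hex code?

#000059

CSS blue is rgb(0, 0, 255).
Lerp each channel 65% toward 0:
  R: 0 + 0 = 0 → 0
  G: 0 + 0.65×(0−0) = 0 + 0 = 0 → 0
  B: 255 − 165.75 = 89.25 → 89
rgb(0, 0, 89) = #000059.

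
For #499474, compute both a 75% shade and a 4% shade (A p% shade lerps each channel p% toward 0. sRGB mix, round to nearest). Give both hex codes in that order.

#12251D, #468E6F

#499474 is rgb(73, 148, 116).
75% shade:
  R: 73 + 0.75×(0−73) = 73 − 54.75 = 18.25 → 18
  G: 148 − 111 = 37 → 37
  B: 116 + 0.75×(0−116) = 116 − 87 = 29 → 29
  → #12251D
4% shade:
  R: 73 + 0.04×(0−73) = 73 − 2.92 = 70.08 → 70
  G: 148 + 0.04×(0−148) = 148 − 5.92 = 142.08 → 142
  B: 116 + 0.04×(0−116) = 116 − 4.64 = 111.36 → 111
  → #468E6F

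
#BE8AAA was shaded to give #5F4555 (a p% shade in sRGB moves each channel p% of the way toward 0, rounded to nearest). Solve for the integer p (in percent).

#BE8AAA is rgb(190, 138, 170); #5F4555 is rgb(95, 69, 85).
On the R channel (widest range): 95 ≈ 190 + (p/100)(0 − 190), so p ≈ 100×(95 − 190)/(0 − 190) = -9500/-190 = 50.00.
p = 50 reproduces all three channels after rounding.

50%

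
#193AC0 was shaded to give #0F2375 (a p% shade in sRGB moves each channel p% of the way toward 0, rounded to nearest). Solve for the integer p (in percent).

#193AC0 is rgb(25, 58, 192); #0F2375 is rgb(15, 35, 117).
On the B channel (widest range): 117 ≈ 192 + (p/100)(0 − 192), so p ≈ 100×(117 − 192)/(0 − 192) = -7500/-192 = 39.06.
p = 39 reproduces all three channels after rounding.

39%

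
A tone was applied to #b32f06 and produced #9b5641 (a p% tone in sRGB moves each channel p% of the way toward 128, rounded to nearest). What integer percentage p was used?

48%

#b32f06 is rgb(179, 47, 6); #9b5641 is rgb(155, 86, 65).
On the B channel (widest range): 65 ≈ 6 + (p/100)(128 − 6), so p ≈ 100×(65 − 6)/(128 − 6) = 5900/122 = 48.36.
p = 48 reproduces all three channels after rounding.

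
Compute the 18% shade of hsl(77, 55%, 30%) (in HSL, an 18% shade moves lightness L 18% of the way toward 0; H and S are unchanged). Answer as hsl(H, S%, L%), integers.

hsl(77, 55%, 25%)

L moves 18% from 30 toward 0: 30 − 5.4 = 24.6 → 25.
H and S are unchanged.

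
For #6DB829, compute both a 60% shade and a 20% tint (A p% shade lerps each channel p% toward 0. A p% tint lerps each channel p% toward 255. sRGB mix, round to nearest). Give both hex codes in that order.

#6DB829 is rgb(109, 184, 41).
60% shade:
  R: 109 + 0.6×(0−109) = 109 − 65.4 = 43.6 → 44
  G: 184 + 0.6×(0−184) = 184 − 110.4 = 73.6 → 74
  B: 41 + 0.6×(0−41) = 41 − 24.6 = 16.4 → 16
  → #2C4A10
20% tint:
  R: 109 + 29.2 = 138.2 → 138
  G: 184 + 0.2×(255−184) = 184 + 14.2 = 198.2 → 198
  B: 41 + 42.8 = 83.8 → 84
  → #8AC654

#2C4A10, #8AC654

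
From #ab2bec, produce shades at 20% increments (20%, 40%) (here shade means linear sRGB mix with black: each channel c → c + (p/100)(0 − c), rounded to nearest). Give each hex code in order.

#ab2bec is rgb(171, 43, 236).
20%: (171 − 34.2 = 136.8→137, 43 − 8.6 = 34.4→34, 236 − 47.2 = 188.8→189) → #8922bd
40%: (171 − 68.4 = 102.6→103, 43 − 17.2 = 25.8→26, 236 − 94.4 = 141.6→142) → #671a8e

#8922bd, #671a8e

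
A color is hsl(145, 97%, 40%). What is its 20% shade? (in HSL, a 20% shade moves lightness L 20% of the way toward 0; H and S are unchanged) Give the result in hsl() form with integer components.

L moves 20% from 40 toward 0: 40 − 8 = 32 → 32.
H and S are unchanged.

hsl(145, 97%, 32%)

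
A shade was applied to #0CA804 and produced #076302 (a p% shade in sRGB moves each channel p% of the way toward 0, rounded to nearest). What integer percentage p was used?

41%

#0CA804 is rgb(12, 168, 4); #076302 is rgb(7, 99, 2).
On the G channel (widest range): 99 ≈ 168 + (p/100)(0 − 168), so p ≈ 100×(99 − 168)/(0 − 168) = -6900/-168 = 41.07.
p = 41 reproduces all three channels after rounding.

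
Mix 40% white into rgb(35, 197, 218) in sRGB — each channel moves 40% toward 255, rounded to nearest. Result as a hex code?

Per channel, c → c + 0.4(255 − c):
  R: 35 + 0.4×(255−35) = 35 + 88 = 123 → 123
  G: 197 + 0.4×(255−197) = 197 + 23.2 = 220.2 → 220
  B: 218 + 14.8 = 232.8 → 233
rgb(123, 220, 233) = #7BDCE9.

#7BDCE9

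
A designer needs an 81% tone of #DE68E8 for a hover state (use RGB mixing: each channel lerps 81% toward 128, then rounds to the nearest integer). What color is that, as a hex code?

#927B94

#DE68E8 is rgb(222, 104, 232).
Lerp each channel 81% toward 128:
  R: 222 + 0.81×(128−222) = 222 − 76.14 = 145.86 → 146
  G: 104 + 19.44 = 123.44 → 123
  B: 232 + 0.81×(128−232) = 232 − 84.24 = 147.76 → 148
rgb(146, 123, 148) = #927B94.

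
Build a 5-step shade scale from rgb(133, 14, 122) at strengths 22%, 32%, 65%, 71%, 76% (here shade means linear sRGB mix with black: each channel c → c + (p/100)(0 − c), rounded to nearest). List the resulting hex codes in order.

#680b5f, #5a0a53, #2f052b, #270423, #20031d

22%: (133 − 29.26 = 103.74→104, 14 − 3.08 = 10.92→11, 122 − 26.84 = 95.16→95) → #680b5f
32%: (133 − 42.56 = 90.44→90, 14 − 4.48 = 9.52→10, 122 − 39.04 = 82.96→83) → #5a0a53
65%: (133 − 86.45 = 46.55→47, 14 − 9.1 = 4.9→5, 122 − 79.3 = 42.7→43) → #2f052b
71%: (133 − 94.43 = 38.57→39, 14 − 9.94 = 4.06→4, 122 − 86.62 = 35.38→35) → #270423
76%: (133 − 101.08 = 31.92→32, 14 − 10.64 = 3.36→3, 122 − 92.72 = 29.28→29) → #20031d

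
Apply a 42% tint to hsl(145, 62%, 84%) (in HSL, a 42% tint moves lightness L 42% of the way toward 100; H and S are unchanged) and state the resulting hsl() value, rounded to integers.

L moves 42% from 84 toward 100: 84 + 6.72 = 90.72 → 91.
H and S are unchanged.

hsl(145, 62%, 91%)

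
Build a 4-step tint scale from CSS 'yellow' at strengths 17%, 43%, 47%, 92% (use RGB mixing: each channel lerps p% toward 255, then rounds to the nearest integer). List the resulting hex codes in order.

CSS yellow is rgb(255, 255, 0).
17%: (255→255, 255→255, 0 + 43.35 = 43.35→43) → #ffff2b
43%: (255→255, 255→255, 0 + 109.65 = 109.65→110) → #ffff6e
47%: (255→255, 255→255, 0 + 119.85 = 119.85→120) → #ffff78
92%: (255→255, 255→255, 0 + 234.6 = 234.6→235) → #ffffeb

#ffff2b, #ffff6e, #ffff78, #ffffeb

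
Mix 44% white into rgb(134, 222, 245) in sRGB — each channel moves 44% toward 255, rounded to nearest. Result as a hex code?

A 44% tint moves each channel 44% toward 255:
  R: 134 + 0.44×(255−134) = 134 + 53.24 = 187.24 → 187
  G: 222 + 0.44×(255−222) = 222 + 14.52 = 236.52 → 237
  B: 245 + 0.44×(255−245) = 245 + 4.4 = 249.4 → 249
rgb(187, 237, 249) = #BBEDF9.

#BBEDF9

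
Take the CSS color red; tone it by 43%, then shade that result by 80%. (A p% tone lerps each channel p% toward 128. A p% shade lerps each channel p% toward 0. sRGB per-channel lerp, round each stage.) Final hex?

#280b0b

CSS red is rgb(255, 0, 0).
Lerp each channel 43% toward 128:
  R: 255 − 54.61 = 200.39 → 200
  G: 0 + 55.04 = 55.04 → 55
  B: 0 + 0.43×(128−0) = 0 + 55.04 = 55.04 → 55
After the tone: rgb(200, 55, 55) = #c83737.
An 80% shade moves each channel 80% toward 0:
  R: 200 + 0.8×(0−200) = 200 − 160 = 40 → 40
  G: 55 − 44 = 11 → 11
  B: 55 + 0.8×(0−55) = 55 − 44 = 11 → 11
rgb(40, 11, 11) = #280b0b.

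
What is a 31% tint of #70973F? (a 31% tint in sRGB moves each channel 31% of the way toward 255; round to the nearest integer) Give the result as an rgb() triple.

rgb(156, 183, 123)

#70973F is rgb(112, 151, 63).
A 31% tint moves each channel 31% toward 255:
  R: 112 + 44.33 = 156.33 → 156
  G: 151 + 0.31×(255−151) = 151 + 32.24 = 183.24 → 183
  B: 63 + 0.31×(255−63) = 63 + 59.52 = 122.52 → 123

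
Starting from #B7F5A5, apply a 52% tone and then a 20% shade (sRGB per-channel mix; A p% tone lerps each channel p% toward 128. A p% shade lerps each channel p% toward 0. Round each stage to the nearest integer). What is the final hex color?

#B7F5A5 is rgb(183, 245, 165).
Per channel, c → c + 0.52(128 − c):
  R: 183 − 28.6 = 154.4 → 154
  G: 245 + 0.52×(128−245) = 245 − 60.84 = 184.16 → 184
  B: 165 + 0.52×(128−165) = 165 − 19.24 = 145.76 → 146
After the tone: rgb(154, 184, 146) = #9AB892.
Lerp each channel 20% toward 0:
  R: 154 − 30.8 = 123.2 → 123
  G: 184 + 0.2×(0−184) = 184 − 36.8 = 147.2 → 147
  B: 146 + 0.2×(0−146) = 146 − 29.2 = 116.8 → 117
rgb(123, 147, 117) = #7B9375.

#7B9375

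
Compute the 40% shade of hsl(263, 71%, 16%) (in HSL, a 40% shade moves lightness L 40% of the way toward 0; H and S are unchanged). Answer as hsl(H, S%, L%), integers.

hsl(263, 71%, 10%)

L moves 40% from 16 toward 0: 16 − 6.4 = 9.6 → 10.
H and S are unchanged.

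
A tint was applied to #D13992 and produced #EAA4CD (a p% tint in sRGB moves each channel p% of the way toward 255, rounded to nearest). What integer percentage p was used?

54%

#D13992 is rgb(209, 57, 146); #EAA4CD is rgb(234, 164, 205).
On the G channel (widest range): 164 ≈ 57 + (p/100)(255 − 57), so p ≈ 100×(164 − 57)/(255 − 57) = 10700/198 = 54.04.
p = 54 reproduces all three channels after rounding.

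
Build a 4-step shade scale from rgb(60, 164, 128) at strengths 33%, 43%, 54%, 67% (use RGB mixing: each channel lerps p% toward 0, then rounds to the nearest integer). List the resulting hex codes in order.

#286E56, #225D49, #1C4B3B, #14362A

33%: (60 − 19.8 = 40.2→40, 164 − 54.12 = 109.88→110, 128 − 42.24 = 85.76→86) → #286E56
43%: (60 − 25.8 = 34.2→34, 164 − 70.52 = 93.48→93, 128 − 55.04 = 72.96→73) → #225D49
54%: (60 − 32.4 = 27.6→28, 164 − 88.56 = 75.44→75, 128 − 69.12 = 58.88→59) → #1C4B3B
67%: (60 − 40.2 = 19.8→20, 164 − 109.88 = 54.12→54, 128 − 85.76 = 42.24→42) → #14362A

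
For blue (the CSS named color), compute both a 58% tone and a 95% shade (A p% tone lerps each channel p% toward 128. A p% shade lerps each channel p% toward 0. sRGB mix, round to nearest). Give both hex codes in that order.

CSS blue is rgb(0, 0, 255).
58% tone:
  R: 0 + 0.58×(128−0) = 0 + 74.24 = 74.24 → 74
  G: 0 + 74.24 = 74.24 → 74
  B: 255 + 0.58×(128−255) = 255 − 73.66 = 181.34 → 181
  → #4a4ab5
95% shade:
  R: 0 + 0.95×(0−0) = 0 + 0 = 0 → 0
  G: 0 + 0 = 0 → 0
  B: 255 − 242.25 = 12.75 → 13
  → #00000d

#4a4ab5, #00000d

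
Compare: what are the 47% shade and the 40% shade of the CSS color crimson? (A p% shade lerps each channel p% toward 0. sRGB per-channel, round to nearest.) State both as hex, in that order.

CSS crimson is rgb(220, 20, 60).
47% shade:
  R: 220 − 103.4 = 116.6 → 117
  G: 20 − 9.4 = 10.6 → 11
  B: 60 + 0.47×(0−60) = 60 − 28.2 = 31.8 → 32
  → #750B20
40% shade:
  R: 220 − 88 = 132 → 132
  G: 20 − 8 = 12 → 12
  B: 60 + 0.4×(0−60) = 60 − 24 = 36 → 36
  → #840C24

#750B20, #840C24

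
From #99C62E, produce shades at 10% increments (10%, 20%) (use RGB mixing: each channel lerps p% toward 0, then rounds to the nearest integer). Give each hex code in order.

#8AB229, #7A9E25

#99C62E is rgb(153, 198, 46).
10%: (153 − 15.3 = 137.7→138, 198 − 19.8 = 178.2→178, 46 − 4.6 = 41.4→41) → #8AB229
20%: (153 − 30.6 = 122.4→122, 198 − 39.6 = 158.4→158, 46 − 9.2 = 36.8→37) → #7A9E25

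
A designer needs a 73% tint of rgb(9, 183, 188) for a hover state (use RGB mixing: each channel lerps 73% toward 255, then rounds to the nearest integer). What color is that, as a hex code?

A 73% tint moves each channel 73% toward 255:
  R: 9 + 0.73×(255−9) = 9 + 179.58 = 188.58 → 189
  G: 183 + 52.56 = 235.56 → 236
  B: 188 + 0.73×(255−188) = 188 + 48.91 = 236.91 → 237
rgb(189, 236, 237) = #bdeced.

#bdeced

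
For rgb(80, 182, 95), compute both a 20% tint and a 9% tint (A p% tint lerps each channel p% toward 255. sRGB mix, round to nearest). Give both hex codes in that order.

20% tint:
  R: 80 + 35 = 115 → 115
  G: 182 + 14.6 = 196.6 → 197
  B: 95 + 0.2×(255−95) = 95 + 32 = 127 → 127
  → #73C57F
9% tint:
  R: 80 + 0.09×(255−80) = 80 + 15.75 = 95.75 → 96
  G: 182 + 0.09×(255−182) = 182 + 6.57 = 188.57 → 189
  B: 95 + 14.4 = 109.4 → 109
  → #60BD6D

#73C57F, #60BD6D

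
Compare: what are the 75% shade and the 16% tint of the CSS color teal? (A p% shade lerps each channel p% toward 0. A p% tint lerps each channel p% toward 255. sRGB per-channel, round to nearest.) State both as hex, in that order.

CSS teal is rgb(0, 128, 128).
75% shade:
  R: 0 + 0.75×(0−0) = 0 + 0 = 0 → 0
  G: 128 − 96 = 32 → 32
  B: 128 + 0.75×(0−128) = 128 − 96 = 32 → 32
  → #002020
16% tint:
  R: 0 + 0.16×(255−0) = 0 + 40.8 = 40.8 → 41
  G: 128 + 0.16×(255−128) = 128 + 20.32 = 148.32 → 148
  B: 128 + 0.16×(255−128) = 128 + 20.32 = 148.32 → 148
  → #299494

#002020, #299494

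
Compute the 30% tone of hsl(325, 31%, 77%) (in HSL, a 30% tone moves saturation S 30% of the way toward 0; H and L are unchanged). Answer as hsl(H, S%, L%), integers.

S moves 30% from 31 toward 0: 31 − 9.3 = 21.7 → 22.
H and L are unchanged.

hsl(325, 22%, 77%)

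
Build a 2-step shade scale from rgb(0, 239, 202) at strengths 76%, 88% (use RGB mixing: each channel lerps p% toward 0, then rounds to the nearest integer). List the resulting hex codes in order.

76%: (0→0, 239 − 181.64 = 57.36→57, 202 − 153.52 = 48.48→48) → #003930
88%: (0→0, 239 − 210.32 = 28.68→29, 202 − 177.76 = 24.24→24) → #001d18

#003930, #001d18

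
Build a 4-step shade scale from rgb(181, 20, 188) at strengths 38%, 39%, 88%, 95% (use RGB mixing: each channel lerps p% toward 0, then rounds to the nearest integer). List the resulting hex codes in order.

38%: (181 − 68.78 = 112.22→112, 20 − 7.6 = 12.4→12, 188 − 71.44 = 116.56→117) → #700C75
39%: (181 − 70.59 = 110.41→110, 20 − 7.8 = 12.2→12, 188 − 73.32 = 114.68→115) → #6E0C73
88%: (181 − 159.28 = 21.72→22, 20 − 17.6 = 2.4→2, 188 − 165.44 = 22.56→23) → #160217
95%: (181 − 171.95 = 9.05→9, 20 − 19 = 1→1, 188 − 178.6 = 9.4→9) → #090109

#700C75, #6E0C73, #160217, #090109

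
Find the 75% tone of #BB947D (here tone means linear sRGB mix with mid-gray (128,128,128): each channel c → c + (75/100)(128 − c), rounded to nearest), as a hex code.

#BB947D is rgb(187, 148, 125).
A 75% tone moves each channel 75% toward 128:
  R: 187 + 0.75×(128−187) = 187 − 44.25 = 142.75 → 143
  G: 148 + 0.75×(128−148) = 148 − 15 = 133 → 133
  B: 125 + 0.75×(128−125) = 125 + 2.25 = 127.25 → 127
rgb(143, 133, 127) = #8F857F.

#8F857F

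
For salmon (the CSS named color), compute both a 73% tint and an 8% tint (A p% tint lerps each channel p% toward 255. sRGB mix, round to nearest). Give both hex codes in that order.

CSS salmon is rgb(250, 128, 114).
73% tint:
  R: 250 + 0.73×(255−250) = 250 + 3.65 = 253.65 → 254
  G: 128 + 0.73×(255−128) = 128 + 92.71 = 220.71 → 221
  B: 114 + 0.73×(255−114) = 114 + 102.93 = 216.93 → 217
  → #FEDDD9
8% tint:
  R: 250 + 0.08×(255−250) = 250 + 0.4 = 250.4 → 250
  G: 128 + 10.16 = 138.16 → 138
  B: 114 + 11.28 = 125.28 → 125
  → #FA8A7D

#FEDDD9, #FA8A7D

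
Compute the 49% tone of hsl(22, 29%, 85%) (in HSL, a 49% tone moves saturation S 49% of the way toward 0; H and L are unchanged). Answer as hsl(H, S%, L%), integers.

S moves 49% from 29 toward 0: 29 − 14.21 = 14.79 → 15.
H and L are unchanged.

hsl(22, 15%, 85%)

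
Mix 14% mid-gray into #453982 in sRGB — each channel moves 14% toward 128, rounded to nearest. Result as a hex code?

#4d4382

#453982 is rgb(69, 57, 130).
Lerp each channel 14% toward 128:
  R: 69 + 8.26 = 77.26 → 77
  G: 57 + 0.14×(128−57) = 57 + 9.94 = 66.94 → 67
  B: 130 + 0.14×(128−130) = 130 − 0.28 = 129.72 → 130
rgb(77, 67, 130) = #4d4382.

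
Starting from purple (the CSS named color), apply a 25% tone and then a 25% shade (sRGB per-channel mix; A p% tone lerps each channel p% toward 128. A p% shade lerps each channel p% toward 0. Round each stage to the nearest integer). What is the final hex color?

CSS purple is rgb(128, 0, 128).
Per channel, c → c + 0.25(128 − c):
  R: 128 + 0.25×(128−128) = 128 + 0 = 128 → 128
  G: 0 + 0.25×(128−0) = 0 + 32 = 32 → 32
  B: 128 + 0 = 128 → 128
After the tone: rgb(128, 32, 128) = #802080.
A 25% shade moves each channel 25% toward 0:
  R: 128 + 0.25×(0−128) = 128 − 32 = 96 → 96
  G: 32 − 8 = 24 → 24
  B: 128 + 0.25×(0−128) = 128 − 32 = 96 → 96
rgb(96, 24, 96) = #601860.

#601860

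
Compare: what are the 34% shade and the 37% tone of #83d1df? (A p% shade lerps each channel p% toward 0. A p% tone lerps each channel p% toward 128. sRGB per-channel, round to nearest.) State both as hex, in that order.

#83d1df is rgb(131, 209, 223).
34% shade:
  R: 131 − 44.54 = 86.46 → 86
  G: 209 + 0.34×(0−209) = 209 − 71.06 = 137.94 → 138
  B: 223 + 0.34×(0−223) = 223 − 75.82 = 147.18 → 147
  → #568a93
37% tone:
  R: 131 + 0.37×(128−131) = 131 − 1.11 = 129.89 → 130
  G: 209 − 29.97 = 179.03 → 179
  B: 223 + 0.37×(128−223) = 223 − 35.15 = 187.85 → 188
  → #82b3bc

#568a93, #82b3bc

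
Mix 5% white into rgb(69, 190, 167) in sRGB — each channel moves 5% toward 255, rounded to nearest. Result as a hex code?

#4EC1AB

Lerp each channel 5% toward 255:
  R: 69 + 9.3 = 78.3 → 78
  G: 190 + 0.05×(255−190) = 190 + 3.25 = 193.25 → 193
  B: 167 + 0.05×(255−167) = 167 + 4.4 = 171.4 → 171
rgb(78, 193, 171) = #4EC1AB.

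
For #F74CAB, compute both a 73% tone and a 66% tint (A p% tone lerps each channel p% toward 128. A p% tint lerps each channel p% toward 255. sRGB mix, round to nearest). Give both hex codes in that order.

#A0728C, #FCC2E2

#F74CAB is rgb(247, 76, 171).
73% tone:
  R: 247 + 0.73×(128−247) = 247 − 86.87 = 160.13 → 160
  G: 76 + 0.73×(128−76) = 76 + 37.96 = 113.96 → 114
  B: 171 + 0.73×(128−171) = 171 − 31.39 = 139.61 → 140
  → #A0728C
66% tint:
  R: 247 + 5.28 = 252.28 → 252
  G: 76 + 118.14 = 194.14 → 194
  B: 171 + 55.44 = 226.44 → 226
  → #FCC2E2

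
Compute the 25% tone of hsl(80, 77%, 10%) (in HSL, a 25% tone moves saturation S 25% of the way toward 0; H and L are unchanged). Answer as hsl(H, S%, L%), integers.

hsl(80, 58%, 10%)

S moves 25% from 77 toward 0: 77 − 19.25 = 57.75 → 58.
H and L are unchanged.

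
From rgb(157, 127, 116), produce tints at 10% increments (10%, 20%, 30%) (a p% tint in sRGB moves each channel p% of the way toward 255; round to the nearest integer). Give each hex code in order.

10%: (157 + 9.8 = 166.8→167, 127 + 12.8 = 139.8→140, 116 + 13.9 = 129.9→130) → #A78C82
20%: (157 + 19.6 = 176.6→177, 127 + 25.6 = 152.6→153, 116 + 27.8 = 143.8→144) → #B19990
30%: (157 + 29.4 = 186.4→186, 127 + 38.4 = 165.4→165, 116 + 41.7 = 157.7→158) → #BAA59E

#A78C82, #B19990, #BAA59E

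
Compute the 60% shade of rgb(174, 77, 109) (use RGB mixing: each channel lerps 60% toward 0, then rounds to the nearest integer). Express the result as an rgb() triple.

Per channel, c → c + 0.6(0 − c):
  R: 174 + 0.6×(0−174) = 174 − 104.4 = 69.6 → 70
  G: 77 − 46.2 = 30.8 → 31
  B: 109 − 65.4 = 43.6 → 44

rgb(70, 31, 44)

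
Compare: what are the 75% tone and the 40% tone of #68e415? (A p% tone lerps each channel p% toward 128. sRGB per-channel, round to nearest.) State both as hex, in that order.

#7a9965, #72bc40

#68e415 is rgb(104, 228, 21).
75% tone:
  R: 104 + 18 = 122 → 122
  G: 228 + 0.75×(128−228) = 228 − 75 = 153 → 153
  B: 21 + 0.75×(128−21) = 21 + 80.25 = 101.25 → 101
  → #7a9965
40% tone:
  R: 104 + 0.4×(128−104) = 104 + 9.6 = 113.6 → 114
  G: 228 + 0.4×(128−228) = 228 − 40 = 188 → 188
  B: 21 + 0.4×(128−21) = 21 + 42.8 = 63.8 → 64
  → #72bc40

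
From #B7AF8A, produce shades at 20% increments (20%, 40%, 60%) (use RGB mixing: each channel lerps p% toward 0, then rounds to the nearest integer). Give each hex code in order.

#928C6E, #6E6953, #494637

#B7AF8A is rgb(183, 175, 138).
20%: (183 − 36.6 = 146.4→146, 175 − 35 = 140→140, 138 − 27.6 = 110.4→110) → #928C6E
40%: (183 − 73.2 = 109.8→110, 175 − 70 = 105→105, 138 − 55.2 = 82.8→83) → #6E6953
60%: (183 − 109.8 = 73.2→73, 175 − 105 = 70→70, 138 − 82.8 = 55.2→55) → #494637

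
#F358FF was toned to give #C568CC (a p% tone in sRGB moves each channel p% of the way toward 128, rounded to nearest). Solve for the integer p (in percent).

40%

#F358FF is rgb(243, 88, 255); #C568CC is rgb(197, 104, 204).
On the B channel (widest range): 204 ≈ 255 + (p/100)(128 − 255), so p ≈ 100×(204 − 255)/(128 − 255) = -5100/-127 = 40.16.
p = 40 reproduces all three channels after rounding.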